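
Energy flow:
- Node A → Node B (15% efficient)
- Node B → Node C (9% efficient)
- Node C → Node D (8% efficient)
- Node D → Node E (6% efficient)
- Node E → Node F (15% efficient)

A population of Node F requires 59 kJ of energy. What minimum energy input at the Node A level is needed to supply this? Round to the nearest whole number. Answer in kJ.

6069959 kJ

Cumulative transfer efficiency: 0.15 × 0.09 × 0.08 × 0.06 × 0.15 = 0.00000972
Node A energy = 59 / 0.00000972 = 6069959 kJ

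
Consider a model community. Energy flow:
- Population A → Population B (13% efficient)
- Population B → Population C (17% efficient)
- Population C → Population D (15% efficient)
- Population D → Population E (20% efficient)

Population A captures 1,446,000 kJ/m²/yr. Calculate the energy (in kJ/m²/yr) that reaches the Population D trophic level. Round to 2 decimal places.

4793.49 kJ/m²/yr

Population B: 1446000 × 0.13 = 187980 kJ/m²/yr
Population C: 187980 × 0.17 = 31956.6 kJ/m²/yr
Population D: 31956.6 × 0.15 = 4793.49 kJ/m²/yr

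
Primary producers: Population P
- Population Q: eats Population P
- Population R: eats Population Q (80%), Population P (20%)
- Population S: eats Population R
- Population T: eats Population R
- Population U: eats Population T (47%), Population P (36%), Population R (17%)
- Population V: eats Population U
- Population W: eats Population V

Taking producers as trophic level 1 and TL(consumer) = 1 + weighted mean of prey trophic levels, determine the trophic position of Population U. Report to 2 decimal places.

Population Q: 1 + 1 = 2
Population R: 1 + (0.8×2 + 0.2×1) = 2.8
Population S: 1 + 2.8 = 3.8
Population T: 1 + 2.8 = 3.8
Population U: 1 + (0.47×3.8 + 0.36×1 + 0.17×2.8) = 3.622
Population V: 1 + 3.622 = 4.622
Population W: 1 + 4.622 = 5.622

3.62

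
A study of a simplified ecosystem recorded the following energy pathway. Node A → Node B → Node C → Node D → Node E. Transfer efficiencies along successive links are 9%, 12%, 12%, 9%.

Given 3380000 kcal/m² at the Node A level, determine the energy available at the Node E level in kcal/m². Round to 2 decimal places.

394.24 kcal/m²

Node B: 3380000 × 0.09 = 304200 kcal/m²
Node C: 304200 × 0.12 = 36504 kcal/m²
Node D: 36504 × 0.12 = 4380.48 kcal/m²
Node E: 4380.48 × 0.09 = 394.2432 kcal/m²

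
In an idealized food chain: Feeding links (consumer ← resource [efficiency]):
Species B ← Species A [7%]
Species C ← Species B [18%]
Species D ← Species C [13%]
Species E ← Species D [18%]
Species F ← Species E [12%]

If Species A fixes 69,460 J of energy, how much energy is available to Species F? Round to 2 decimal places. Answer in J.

Species B: 69460 × 0.07 = 4862.2 J
Species C: 4862.2 × 0.18 = 875.196 J
Species D: 875.196 × 0.13 = 113.77548 J
Species E: 113.77548 × 0.18 = 20.4795864 J
Species F: 20.4795864 × 0.12 = 2.457550368 J

2.46 J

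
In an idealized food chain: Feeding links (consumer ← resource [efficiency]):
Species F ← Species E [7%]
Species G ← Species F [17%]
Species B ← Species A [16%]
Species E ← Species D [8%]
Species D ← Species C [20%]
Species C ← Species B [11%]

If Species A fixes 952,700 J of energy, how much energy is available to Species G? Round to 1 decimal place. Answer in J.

Species B: 952700 × 0.16 = 152432 J
Species C: 152432 × 0.11 = 16767.52 J
Species D: 16767.52 × 0.2 = 3353.504 J
Species E: 3353.504 × 0.08 = 268.28032 J
Species F: 268.28032 × 0.07 = 18.7796224 J
Species G: 18.7796224 × 0.17 = 3.192535808 J

3.2 J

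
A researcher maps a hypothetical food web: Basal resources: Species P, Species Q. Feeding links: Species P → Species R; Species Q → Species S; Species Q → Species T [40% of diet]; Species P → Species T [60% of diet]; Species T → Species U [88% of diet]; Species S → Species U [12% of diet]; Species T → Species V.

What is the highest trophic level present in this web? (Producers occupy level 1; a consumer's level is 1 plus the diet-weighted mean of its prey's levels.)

Species R: 1 + 1 = 2
Species S: 1 + 1 = 2
Species T: 1 + (0.4×1 + 0.6×1) = 2
Species U: 1 + (0.88×2 + 0.12×2) = 3
Species V: 1 + 2 = 3

3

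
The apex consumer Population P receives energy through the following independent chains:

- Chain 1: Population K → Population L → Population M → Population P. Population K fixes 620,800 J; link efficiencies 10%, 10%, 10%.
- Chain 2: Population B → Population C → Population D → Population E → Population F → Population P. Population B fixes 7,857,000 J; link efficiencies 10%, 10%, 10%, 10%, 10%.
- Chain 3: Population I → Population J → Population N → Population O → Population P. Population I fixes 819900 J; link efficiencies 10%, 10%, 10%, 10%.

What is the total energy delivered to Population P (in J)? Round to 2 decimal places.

Chain 1: 620800 × 0.1 × 0.1 × 0.1 = 620.8 J
Chain 2: 7857000 × 0.1 × 0.1 × 0.1 × 0.1 × 0.1 = 78.57 J
Chain 3: 819900 × 0.1 × 0.1 × 0.1 × 0.1 = 81.99 J
Total at Population P: 620.8 + 78.57 + 81.99 = 781.36 J

781.36 J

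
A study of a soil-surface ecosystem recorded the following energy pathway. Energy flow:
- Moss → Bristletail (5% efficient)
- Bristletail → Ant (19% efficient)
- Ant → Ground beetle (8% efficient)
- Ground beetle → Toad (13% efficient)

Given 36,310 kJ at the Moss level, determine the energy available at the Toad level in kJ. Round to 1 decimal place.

3.6 kJ

Bristletail: 36310 × 0.05 = 1815.5 kJ
Ant: 1815.5 × 0.19 = 344.945 kJ
Ground beetle: 344.945 × 0.08 = 27.5956 kJ
Toad: 27.5956 × 0.13 = 3.587428 kJ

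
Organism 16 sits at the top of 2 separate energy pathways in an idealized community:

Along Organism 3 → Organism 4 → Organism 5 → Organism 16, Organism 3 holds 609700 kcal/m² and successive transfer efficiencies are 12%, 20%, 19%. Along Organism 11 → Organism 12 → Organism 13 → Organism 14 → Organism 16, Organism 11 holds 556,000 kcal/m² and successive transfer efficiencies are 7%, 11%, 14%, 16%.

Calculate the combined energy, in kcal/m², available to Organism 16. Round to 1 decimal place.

Via Organism 3: 609700 × 0.12 × 0.2 × 0.19 = 2780.232 kcal/m²
Via Organism 11: 556000 × 0.07 × 0.11 × 0.14 × 0.16 = 95.89888 kcal/m²
Total at Organism 16: 2780.232 + 95.89888 = 2876.13088 kcal/m²

2876.1 kcal/m²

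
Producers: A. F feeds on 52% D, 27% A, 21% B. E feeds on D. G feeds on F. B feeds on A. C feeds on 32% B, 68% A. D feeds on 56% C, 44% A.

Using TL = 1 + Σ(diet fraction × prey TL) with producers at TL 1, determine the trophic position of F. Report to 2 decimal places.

3.11

B: 1 + 1 = 2
C: 1 + (0.32×2 + 0.68×1) = 2.32
D: 1 + (0.56×2.32 + 0.44×1) = 2.7392
E: 1 + 2.7392 = 3.7392
F: 1 + (0.52×2.7392 + 0.27×1 + 0.21×2) = 3.114384
G: 1 + 3.114384 = 4.114384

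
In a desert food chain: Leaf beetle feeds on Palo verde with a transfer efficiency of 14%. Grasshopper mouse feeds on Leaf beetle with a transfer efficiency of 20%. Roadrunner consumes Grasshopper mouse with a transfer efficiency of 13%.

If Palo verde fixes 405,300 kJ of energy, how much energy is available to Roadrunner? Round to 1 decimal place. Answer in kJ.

Leaf beetle: 405300 × 0.14 = 56742 kJ
Grasshopper mouse: 56742 × 0.2 = 11348.4 kJ
Roadrunner: 11348.4 × 0.13 = 1475.292 kJ

1475.3 kJ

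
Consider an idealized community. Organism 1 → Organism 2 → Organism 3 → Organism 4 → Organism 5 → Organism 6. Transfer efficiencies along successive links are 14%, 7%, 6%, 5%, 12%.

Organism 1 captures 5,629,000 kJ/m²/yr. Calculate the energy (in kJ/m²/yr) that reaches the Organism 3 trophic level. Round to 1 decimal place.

Organism 2: 5629000 × 0.14 = 788060 kJ/m²/yr
Organism 3: 788060 × 0.07 = 55164.2 kJ/m²/yr

55164.2 kJ/m²/yr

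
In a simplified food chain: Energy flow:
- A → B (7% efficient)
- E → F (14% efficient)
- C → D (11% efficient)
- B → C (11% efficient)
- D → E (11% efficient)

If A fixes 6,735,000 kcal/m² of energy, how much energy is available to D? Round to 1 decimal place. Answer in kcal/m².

5704.5 kcal/m²

B: 6735000 × 0.07 = 471450 kcal/m²
C: 471450 × 0.11 = 51859.5 kcal/m²
D: 51859.5 × 0.11 = 5704.545 kcal/m²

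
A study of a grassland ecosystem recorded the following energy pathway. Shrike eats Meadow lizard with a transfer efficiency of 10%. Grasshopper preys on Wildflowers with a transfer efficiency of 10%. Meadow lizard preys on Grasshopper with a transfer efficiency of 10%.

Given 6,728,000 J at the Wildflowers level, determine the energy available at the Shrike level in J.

6728 J

Grasshopper: 6728000 × 0.1 = 672800 J
Meadow lizard: 672800 × 0.1 = 67280 J
Shrike: 67280 × 0.1 = 6728 J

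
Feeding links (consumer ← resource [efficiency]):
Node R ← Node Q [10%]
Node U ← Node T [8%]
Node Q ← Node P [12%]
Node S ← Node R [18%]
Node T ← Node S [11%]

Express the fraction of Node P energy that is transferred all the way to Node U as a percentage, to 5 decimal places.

Product of link efficiencies: 0.12 × 0.1 × 0.18 × 0.11 × 0.08 = 0.000019008
As a percentage: 0.000019008 × 100 = 0.00190%

0.00190%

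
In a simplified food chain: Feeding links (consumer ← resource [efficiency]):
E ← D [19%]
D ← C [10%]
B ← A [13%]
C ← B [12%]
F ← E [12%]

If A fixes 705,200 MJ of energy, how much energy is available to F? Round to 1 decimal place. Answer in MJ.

25.1 MJ

B: 705200 × 0.13 = 91676 MJ
C: 91676 × 0.12 = 11001.12 MJ
D: 11001.12 × 0.1 = 1100.112 MJ
E: 1100.112 × 0.19 = 209.02128 MJ
F: 209.02128 × 0.12 = 25.0825536 MJ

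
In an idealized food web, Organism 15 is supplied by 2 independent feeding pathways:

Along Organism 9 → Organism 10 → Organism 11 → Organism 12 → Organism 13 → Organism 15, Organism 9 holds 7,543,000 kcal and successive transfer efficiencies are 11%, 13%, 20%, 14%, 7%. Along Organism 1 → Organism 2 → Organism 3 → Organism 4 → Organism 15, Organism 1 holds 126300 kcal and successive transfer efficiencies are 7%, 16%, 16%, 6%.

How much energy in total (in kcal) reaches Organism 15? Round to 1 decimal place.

Via Organism 9: 7543000 × 0.11 × 0.13 × 0.2 × 0.14 × 0.07 = 211.415204 kcal
Via Organism 1: 126300 × 0.07 × 0.16 × 0.16 × 0.06 = 13.579776 kcal
Total at Organism 15: 211.415204 + 13.579776 = 224.99498 kcal

225.0 kcal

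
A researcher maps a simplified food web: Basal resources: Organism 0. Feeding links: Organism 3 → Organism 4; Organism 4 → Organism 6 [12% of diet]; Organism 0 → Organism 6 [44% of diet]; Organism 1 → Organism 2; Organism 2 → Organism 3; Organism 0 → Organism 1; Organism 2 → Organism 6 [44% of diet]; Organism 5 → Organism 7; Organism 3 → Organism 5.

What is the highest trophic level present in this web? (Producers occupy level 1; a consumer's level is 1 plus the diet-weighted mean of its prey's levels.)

Organism 1: 1 + 1 = 2
Organism 2: 1 + 2 = 3
Organism 3: 1 + 3 = 4
Organism 4: 1 + 4 = 5
Organism 5: 1 + 4 = 5
Organism 6: 1 + (0.44×3 + 0.12×5 + 0.44×1) = 3.36
Organism 7: 1 + 5 = 6

6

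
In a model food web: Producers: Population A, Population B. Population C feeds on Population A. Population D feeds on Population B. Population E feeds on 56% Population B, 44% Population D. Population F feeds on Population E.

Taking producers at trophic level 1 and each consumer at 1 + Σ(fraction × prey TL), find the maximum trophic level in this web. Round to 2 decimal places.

3.44

Population C: 1 + 1 = 2
Population D: 1 + 1 = 2
Population E: 1 + (0.56×1 + 0.44×2) = 2.44
Population F: 1 + 2.44 = 3.44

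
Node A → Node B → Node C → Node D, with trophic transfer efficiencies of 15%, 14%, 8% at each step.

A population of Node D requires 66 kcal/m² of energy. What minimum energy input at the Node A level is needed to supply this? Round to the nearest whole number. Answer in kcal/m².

39286 kcal/m²

Cumulative transfer efficiency: 0.15 × 0.14 × 0.08 = 0.00168
Node A energy = 66 / 0.00168 = 39286 kcal/m²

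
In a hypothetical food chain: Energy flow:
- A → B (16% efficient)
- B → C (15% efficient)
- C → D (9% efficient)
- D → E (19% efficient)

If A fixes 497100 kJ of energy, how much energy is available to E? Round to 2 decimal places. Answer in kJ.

B: 497100 × 0.16 = 79536 kJ
C: 79536 × 0.15 = 11930.4 kJ
D: 11930.4 × 0.09 = 1073.736 kJ
E: 1073.736 × 0.19 = 204.00984 kJ

204.01 kJ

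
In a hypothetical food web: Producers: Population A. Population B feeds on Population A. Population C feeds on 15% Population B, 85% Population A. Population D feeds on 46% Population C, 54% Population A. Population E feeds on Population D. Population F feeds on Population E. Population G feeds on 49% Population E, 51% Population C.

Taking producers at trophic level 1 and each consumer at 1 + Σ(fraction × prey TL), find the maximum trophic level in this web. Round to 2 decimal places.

Population B: 1 + 1 = 2
Population C: 1 + (0.15×2 + 0.85×1) = 2.15
Population D: 1 + (0.46×2.15 + 0.54×1) = 2.529
Population E: 1 + 2.529 = 3.529
Population F: 1 + 3.529 = 4.529
Population G: 1 + (0.49×3.529 + 0.51×2.15) = 3.82571

4.53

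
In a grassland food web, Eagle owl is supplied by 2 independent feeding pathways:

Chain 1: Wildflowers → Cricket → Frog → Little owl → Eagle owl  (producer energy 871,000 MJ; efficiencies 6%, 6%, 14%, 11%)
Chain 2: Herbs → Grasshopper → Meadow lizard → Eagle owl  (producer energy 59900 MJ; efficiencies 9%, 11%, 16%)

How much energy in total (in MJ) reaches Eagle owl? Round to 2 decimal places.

Chain 1: 871000 × 0.06 × 0.06 × 0.14 × 0.11 = 48.28824 MJ
Chain 2: 59900 × 0.09 × 0.11 × 0.16 = 94.8816 MJ
Total at Eagle owl: 48.28824 + 94.8816 = 143.16984 MJ

143.17 MJ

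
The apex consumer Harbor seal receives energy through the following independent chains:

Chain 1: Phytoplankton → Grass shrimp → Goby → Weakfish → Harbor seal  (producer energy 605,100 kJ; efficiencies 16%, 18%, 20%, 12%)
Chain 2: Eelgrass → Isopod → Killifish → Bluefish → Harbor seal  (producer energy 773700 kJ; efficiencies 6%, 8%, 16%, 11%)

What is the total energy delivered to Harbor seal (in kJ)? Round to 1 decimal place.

Chain 1: 605100 × 0.16 × 0.18 × 0.2 × 0.12 = 418.24512 kJ
Chain 2: 773700 × 0.06 × 0.08 × 0.16 × 0.11 = 65.362176 kJ
Total at Harbor seal: 418.24512 + 65.362176 = 483.607296 kJ

483.6 kJ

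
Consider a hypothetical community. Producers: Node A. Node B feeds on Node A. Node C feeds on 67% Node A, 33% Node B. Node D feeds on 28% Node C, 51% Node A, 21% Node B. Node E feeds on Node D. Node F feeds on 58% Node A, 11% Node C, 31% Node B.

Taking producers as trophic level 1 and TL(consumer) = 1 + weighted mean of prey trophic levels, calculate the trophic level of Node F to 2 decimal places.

Node B: 1 + 1 = 2
Node C: 1 + (0.67×1 + 0.33×2) = 2.33
Node D: 1 + (0.28×2.33 + 0.51×1 + 0.21×2) = 2.5824
Node E: 1 + 2.5824 = 3.5824
Node F: 1 + (0.58×1 + 0.11×2.33 + 0.31×2) = 2.4563

2.46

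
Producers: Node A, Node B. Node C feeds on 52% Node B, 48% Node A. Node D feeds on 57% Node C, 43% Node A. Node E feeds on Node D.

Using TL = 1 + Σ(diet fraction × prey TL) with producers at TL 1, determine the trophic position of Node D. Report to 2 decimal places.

Node C: 1 + (0.52×1 + 0.48×1) = 2
Node D: 1 + (0.57×2 + 0.43×1) = 2.57
Node E: 1 + 2.57 = 3.57

2.57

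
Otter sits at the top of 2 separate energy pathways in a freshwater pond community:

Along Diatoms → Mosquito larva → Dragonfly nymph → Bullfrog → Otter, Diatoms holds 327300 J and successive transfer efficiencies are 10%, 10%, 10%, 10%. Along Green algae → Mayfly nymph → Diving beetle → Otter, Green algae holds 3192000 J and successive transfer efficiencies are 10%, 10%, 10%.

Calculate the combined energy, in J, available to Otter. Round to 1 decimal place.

3224.7 J

Via Diatoms: 327300 × 0.1 × 0.1 × 0.1 × 0.1 = 32.73 J
Via Green algae: 3192000 × 0.1 × 0.1 × 0.1 = 3192 J
Total at Otter: 32.73 + 3192 = 3224.73 J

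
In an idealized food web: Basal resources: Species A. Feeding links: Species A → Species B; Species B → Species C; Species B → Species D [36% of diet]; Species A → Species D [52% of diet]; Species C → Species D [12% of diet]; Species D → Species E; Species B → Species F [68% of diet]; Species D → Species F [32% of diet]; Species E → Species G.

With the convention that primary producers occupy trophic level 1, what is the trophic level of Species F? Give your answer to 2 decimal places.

3.19

Species B: 1 + 1 = 2
Species C: 1 + 2 = 3
Species D: 1 + (0.36×2 + 0.52×1 + 0.12×3) = 2.6
Species E: 1 + 2.6 = 3.6
Species F: 1 + (0.68×2 + 0.32×2.6) = 3.192
Species G: 1 + 3.6 = 4.6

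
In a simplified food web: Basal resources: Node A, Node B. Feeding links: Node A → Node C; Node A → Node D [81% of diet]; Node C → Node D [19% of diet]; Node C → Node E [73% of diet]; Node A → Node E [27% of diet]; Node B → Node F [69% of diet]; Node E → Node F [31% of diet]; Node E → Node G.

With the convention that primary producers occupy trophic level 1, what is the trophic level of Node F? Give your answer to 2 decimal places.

Node C: 1 + 1 = 2
Node D: 1 + (0.81×1 + 0.19×2) = 2.19
Node E: 1 + (0.73×2 + 0.27×1) = 2.73
Node F: 1 + (0.69×1 + 0.31×2.73) = 2.5363
Node G: 1 + 2.73 = 3.73

2.54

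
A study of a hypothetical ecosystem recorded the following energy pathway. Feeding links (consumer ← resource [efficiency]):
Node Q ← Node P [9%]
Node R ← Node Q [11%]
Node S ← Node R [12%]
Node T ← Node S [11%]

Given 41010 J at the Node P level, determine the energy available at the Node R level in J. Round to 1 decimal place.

406.0 J

Node Q: 41010 × 0.09 = 3690.9 J
Node R: 3690.9 × 0.11 = 405.999 J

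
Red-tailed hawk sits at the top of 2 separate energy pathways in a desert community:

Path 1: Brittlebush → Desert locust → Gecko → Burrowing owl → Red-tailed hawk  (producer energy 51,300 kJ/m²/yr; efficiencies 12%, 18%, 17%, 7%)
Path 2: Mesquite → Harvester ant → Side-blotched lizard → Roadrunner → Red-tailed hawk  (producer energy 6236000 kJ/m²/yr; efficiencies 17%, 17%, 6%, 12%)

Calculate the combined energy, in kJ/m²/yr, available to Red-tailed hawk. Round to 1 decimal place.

1310.8 kJ/m²/yr

Path 1: 51300 × 0.12 × 0.18 × 0.17 × 0.07 = 13.186152 kJ/m²/yr
Path 2: 6236000 × 0.17 × 0.17 × 0.06 × 0.12 = 1297.58688 kJ/m²/yr
Total at Red-tailed hawk: 13.186152 + 1297.58688 = 1310.773032 kJ/m²/yr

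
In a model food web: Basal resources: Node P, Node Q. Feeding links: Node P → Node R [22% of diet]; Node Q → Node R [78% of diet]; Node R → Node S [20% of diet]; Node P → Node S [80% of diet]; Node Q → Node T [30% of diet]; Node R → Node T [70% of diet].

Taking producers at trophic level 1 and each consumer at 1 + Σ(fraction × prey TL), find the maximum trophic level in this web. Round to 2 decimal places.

Node R: 1 + (0.22×1 + 0.78×1) = 2
Node S: 1 + (0.2×2 + 0.8×1) = 2.2
Node T: 1 + (0.3×1 + 0.7×2) = 2.7

2.70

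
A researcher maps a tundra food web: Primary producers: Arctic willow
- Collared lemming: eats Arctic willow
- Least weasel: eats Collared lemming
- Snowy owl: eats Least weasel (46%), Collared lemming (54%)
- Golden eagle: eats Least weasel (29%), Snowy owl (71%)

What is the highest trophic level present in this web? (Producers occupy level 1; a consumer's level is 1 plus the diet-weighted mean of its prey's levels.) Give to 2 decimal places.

4.33

Collared lemming: 1 + 1 = 2
Least weasel: 1 + 2 = 3
Snowy owl: 1 + (0.46×3 + 0.54×2) = 3.46
Golden eagle: 1 + (0.29×3 + 0.71×3.46) = 4.3266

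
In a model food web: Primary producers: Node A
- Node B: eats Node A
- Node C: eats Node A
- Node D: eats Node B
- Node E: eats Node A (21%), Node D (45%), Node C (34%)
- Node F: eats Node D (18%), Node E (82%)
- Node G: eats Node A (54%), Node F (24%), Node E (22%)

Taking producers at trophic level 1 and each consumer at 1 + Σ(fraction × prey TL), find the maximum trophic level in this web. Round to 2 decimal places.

4.20

Node B: 1 + 1 = 2
Node C: 1 + 1 = 2
Node D: 1 + 2 = 3
Node E: 1 + (0.21×1 + 0.45×3 + 0.34×2) = 3.24
Node F: 1 + (0.18×3 + 0.82×3.24) = 4.1968
Node G: 1 + (0.54×1 + 0.24×4.1968 + 0.22×3.24) = 3.260032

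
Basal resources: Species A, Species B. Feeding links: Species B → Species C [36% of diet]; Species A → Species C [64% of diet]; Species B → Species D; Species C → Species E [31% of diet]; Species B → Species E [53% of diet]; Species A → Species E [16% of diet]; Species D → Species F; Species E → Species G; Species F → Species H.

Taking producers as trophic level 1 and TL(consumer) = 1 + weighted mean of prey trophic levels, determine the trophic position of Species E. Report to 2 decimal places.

Species C: 1 + (0.36×1 + 0.64×1) = 2
Species D: 1 + 1 = 2
Species E: 1 + (0.31×2 + 0.53×1 + 0.16×1) = 2.31
Species F: 1 + 2 = 3
Species G: 1 + 2.31 = 3.31
Species H: 1 + 3 = 4

2.31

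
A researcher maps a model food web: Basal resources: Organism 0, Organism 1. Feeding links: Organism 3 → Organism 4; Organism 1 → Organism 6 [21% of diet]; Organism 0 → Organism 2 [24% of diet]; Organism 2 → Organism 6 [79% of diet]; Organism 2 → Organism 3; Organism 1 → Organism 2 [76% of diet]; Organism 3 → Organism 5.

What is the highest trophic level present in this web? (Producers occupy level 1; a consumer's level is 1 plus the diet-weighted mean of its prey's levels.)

Organism 2: 1 + (0.24×1 + 0.76×1) = 2
Organism 3: 1 + 2 = 3
Organism 4: 1 + 3 = 4
Organism 5: 1 + 3 = 4
Organism 6: 1 + (0.79×2 + 0.21×1) = 2.79

4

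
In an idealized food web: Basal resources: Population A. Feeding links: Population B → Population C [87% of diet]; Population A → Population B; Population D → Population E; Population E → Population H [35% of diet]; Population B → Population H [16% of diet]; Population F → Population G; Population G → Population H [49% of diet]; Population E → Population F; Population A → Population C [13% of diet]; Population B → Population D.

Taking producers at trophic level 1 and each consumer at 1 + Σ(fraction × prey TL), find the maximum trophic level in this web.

6

Population B: 1 + 1 = 2
Population C: 1 + (0.13×1 + 0.87×2) = 2.87
Population D: 1 + 2 = 3
Population E: 1 + 3 = 4
Population F: 1 + 4 = 5
Population G: 1 + 5 = 6
Population H: 1 + (0.16×2 + 0.49×6 + 0.35×4) = 5.66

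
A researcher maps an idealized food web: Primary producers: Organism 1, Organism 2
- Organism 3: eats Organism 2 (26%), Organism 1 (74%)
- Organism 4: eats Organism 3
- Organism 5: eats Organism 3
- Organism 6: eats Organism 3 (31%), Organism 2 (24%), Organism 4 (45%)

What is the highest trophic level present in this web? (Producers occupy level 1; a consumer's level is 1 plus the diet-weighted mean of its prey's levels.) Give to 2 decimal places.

3.21

Organism 3: 1 + (0.26×1 + 0.74×1) = 2
Organism 4: 1 + 2 = 3
Organism 5: 1 + 2 = 3
Organism 6: 1 + (0.31×2 + 0.24×1 + 0.45×3) = 3.21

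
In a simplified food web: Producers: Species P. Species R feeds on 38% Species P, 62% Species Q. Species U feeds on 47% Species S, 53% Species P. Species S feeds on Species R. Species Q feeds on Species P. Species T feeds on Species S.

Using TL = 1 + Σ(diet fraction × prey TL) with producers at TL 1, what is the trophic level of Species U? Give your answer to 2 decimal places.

3.23

Species Q: 1 + 1 = 2
Species R: 1 + (0.38×1 + 0.62×2) = 2.62
Species S: 1 + 2.62 = 3.62
Species T: 1 + 3.62 = 4.62
Species U: 1 + (0.47×3.62 + 0.53×1) = 3.2314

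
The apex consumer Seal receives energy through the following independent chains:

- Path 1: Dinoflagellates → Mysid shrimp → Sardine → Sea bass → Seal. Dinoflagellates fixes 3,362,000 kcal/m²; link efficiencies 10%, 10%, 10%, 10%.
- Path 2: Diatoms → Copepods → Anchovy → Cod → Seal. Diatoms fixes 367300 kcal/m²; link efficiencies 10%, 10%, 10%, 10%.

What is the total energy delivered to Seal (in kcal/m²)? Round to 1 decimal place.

372.9 kcal/m²

Path 1: 3362000 × 0.1 × 0.1 × 0.1 × 0.1 = 336.2 kcal/m²
Path 2: 367300 × 0.1 × 0.1 × 0.1 × 0.1 = 36.73 kcal/m²
Total at Seal: 336.2 + 36.73 = 372.93 kcal/m²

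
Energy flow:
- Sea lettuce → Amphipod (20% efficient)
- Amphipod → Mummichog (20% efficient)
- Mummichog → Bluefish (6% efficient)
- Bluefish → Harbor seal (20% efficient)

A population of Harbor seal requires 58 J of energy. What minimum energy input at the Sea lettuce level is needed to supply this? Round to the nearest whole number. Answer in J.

120833 J

Cumulative transfer efficiency: 0.2 × 0.2 × 0.06 × 0.2 = 0.00048
Sea lettuce energy = 58 / 0.00048 = 120833 J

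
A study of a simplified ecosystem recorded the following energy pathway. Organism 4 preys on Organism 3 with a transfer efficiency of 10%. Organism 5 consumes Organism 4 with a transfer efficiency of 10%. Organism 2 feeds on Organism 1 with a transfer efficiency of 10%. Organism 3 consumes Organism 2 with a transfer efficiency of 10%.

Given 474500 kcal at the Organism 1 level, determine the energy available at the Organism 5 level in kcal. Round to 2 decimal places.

47.45 kcal

Organism 2: 474500 × 0.1 = 47450 kcal
Organism 3: 47450 × 0.1 = 4745 kcal
Organism 4: 4745 × 0.1 = 474.5 kcal
Organism 5: 474.5 × 0.1 = 47.45 kcal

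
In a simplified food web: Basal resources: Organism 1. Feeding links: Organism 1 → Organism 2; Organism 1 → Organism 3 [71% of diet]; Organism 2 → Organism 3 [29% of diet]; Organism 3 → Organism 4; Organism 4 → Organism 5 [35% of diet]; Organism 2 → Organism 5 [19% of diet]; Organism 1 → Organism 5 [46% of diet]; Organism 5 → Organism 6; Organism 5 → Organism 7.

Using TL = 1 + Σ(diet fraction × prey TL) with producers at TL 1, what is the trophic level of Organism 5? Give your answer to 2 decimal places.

Organism 2: 1 + 1 = 2
Organism 3: 1 + (0.71×1 + 0.29×2) = 2.29
Organism 4: 1 + 2.29 = 3.29
Organism 5: 1 + (0.35×3.29 + 0.19×2 + 0.46×1) = 2.9915
Organism 6: 1 + 2.9915 = 3.9915
Organism 7: 1 + 2.9915 = 3.9915

2.99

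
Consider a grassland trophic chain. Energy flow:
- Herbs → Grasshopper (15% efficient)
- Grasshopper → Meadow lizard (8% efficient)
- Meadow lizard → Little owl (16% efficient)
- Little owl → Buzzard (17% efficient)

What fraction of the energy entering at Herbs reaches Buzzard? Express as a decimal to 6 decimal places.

Product of link efficiencies: 0.15 × 0.08 × 0.16 × 0.17 = 0.0003264

0.000326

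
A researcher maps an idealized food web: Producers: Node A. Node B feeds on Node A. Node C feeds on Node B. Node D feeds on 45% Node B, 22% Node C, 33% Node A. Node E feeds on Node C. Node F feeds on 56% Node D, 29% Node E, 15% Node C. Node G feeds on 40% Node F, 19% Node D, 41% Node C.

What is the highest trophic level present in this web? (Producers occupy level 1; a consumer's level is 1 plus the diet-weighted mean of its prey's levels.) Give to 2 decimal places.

4.47

Node B: 1 + 1 = 2
Node C: 1 + 2 = 3
Node D: 1 + (0.45×2 + 0.22×3 + 0.33×1) = 2.89
Node E: 1 + 3 = 4
Node F: 1 + (0.56×2.89 + 0.29×4 + 0.15×3) = 4.2284
Node G: 1 + (0.4×4.2284 + 0.19×2.89 + 0.41×3) = 4.47046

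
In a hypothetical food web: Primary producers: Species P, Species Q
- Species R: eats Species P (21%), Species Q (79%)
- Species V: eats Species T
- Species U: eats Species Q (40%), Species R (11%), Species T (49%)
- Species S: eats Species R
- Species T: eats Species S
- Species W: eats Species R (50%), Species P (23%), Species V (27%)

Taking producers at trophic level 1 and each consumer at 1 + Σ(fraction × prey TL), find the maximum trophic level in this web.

Species R: 1 + (0.21×1 + 0.79×1) = 2
Species S: 1 + 2 = 3
Species T: 1 + 3 = 4
Species U: 1 + (0.4×1 + 0.11×2 + 0.49×4) = 3.58
Species V: 1 + 4 = 5
Species W: 1 + (0.5×2 + 0.23×1 + 0.27×5) = 3.58

5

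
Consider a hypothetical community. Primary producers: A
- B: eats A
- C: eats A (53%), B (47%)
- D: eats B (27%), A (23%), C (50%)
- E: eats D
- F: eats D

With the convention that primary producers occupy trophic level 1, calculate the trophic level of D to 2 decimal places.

3.01

B: 1 + 1 = 2
C: 1 + (0.53×1 + 0.47×2) = 2.47
D: 1 + (0.27×2 + 0.23×1 + 0.5×2.47) = 3.005
E: 1 + 3.005 = 4.005
F: 1 + 3.005 = 4.005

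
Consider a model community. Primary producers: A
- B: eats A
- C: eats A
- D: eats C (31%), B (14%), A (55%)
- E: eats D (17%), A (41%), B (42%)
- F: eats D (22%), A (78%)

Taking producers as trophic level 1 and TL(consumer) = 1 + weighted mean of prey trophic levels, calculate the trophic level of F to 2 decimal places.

2.32

B: 1 + 1 = 2
C: 1 + 1 = 2
D: 1 + (0.31×2 + 0.14×2 + 0.55×1) = 2.45
E: 1 + (0.17×2.45 + 0.41×1 + 0.42×2) = 2.6665
F: 1 + (0.22×2.45 + 0.78×1) = 2.319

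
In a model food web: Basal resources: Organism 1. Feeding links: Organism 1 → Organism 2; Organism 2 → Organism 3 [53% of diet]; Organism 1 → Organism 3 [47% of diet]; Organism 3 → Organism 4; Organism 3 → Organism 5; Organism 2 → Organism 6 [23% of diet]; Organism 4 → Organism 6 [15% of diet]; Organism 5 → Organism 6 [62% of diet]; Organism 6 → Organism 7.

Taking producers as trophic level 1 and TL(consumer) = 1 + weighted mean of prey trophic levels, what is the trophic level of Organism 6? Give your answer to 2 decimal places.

Organism 2: 1 + 1 = 2
Organism 3: 1 + (0.53×2 + 0.47×1) = 2.53
Organism 4: 1 + 2.53 = 3.53
Organism 5: 1 + 2.53 = 3.53
Organism 6: 1 + (0.23×2 + 0.15×3.53 + 0.62×3.53) = 4.1781
Organism 7: 1 + 4.1781 = 5.1781

4.18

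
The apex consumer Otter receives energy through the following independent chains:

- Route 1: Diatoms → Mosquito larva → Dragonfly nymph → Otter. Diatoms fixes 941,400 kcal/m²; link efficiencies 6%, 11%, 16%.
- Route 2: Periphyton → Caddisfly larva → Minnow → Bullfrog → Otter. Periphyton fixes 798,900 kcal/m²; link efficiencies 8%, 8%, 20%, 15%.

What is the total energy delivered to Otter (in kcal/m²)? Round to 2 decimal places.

1147.51 kcal/m²

Route 1: 941400 × 0.06 × 0.11 × 0.16 = 994.1184 kcal/m²
Route 2: 798900 × 0.08 × 0.08 × 0.2 × 0.15 = 153.3888 kcal/m²
Total at Otter: 994.1184 + 153.3888 = 1147.5072 kcal/m²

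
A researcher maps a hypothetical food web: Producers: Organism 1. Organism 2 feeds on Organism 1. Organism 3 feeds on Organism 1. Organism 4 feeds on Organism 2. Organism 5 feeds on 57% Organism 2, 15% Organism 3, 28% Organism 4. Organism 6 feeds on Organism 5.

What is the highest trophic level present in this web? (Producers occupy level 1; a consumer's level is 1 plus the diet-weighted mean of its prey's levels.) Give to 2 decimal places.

4.28

Organism 2: 1 + 1 = 2
Organism 3: 1 + 1 = 2
Organism 4: 1 + 2 = 3
Organism 5: 1 + (0.57×2 + 0.15×2 + 0.28×3) = 3.28
Organism 6: 1 + 3.28 = 4.28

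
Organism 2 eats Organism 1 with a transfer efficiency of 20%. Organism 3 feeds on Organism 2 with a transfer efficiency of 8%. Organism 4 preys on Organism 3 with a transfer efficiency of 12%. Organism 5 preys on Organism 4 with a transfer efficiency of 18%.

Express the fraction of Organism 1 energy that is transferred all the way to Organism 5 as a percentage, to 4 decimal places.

Product of link efficiencies: 0.2 × 0.08 × 0.12 × 0.18 = 0.0003456
As a percentage: 0.0003456 × 100 = 0.0346%

0.0346%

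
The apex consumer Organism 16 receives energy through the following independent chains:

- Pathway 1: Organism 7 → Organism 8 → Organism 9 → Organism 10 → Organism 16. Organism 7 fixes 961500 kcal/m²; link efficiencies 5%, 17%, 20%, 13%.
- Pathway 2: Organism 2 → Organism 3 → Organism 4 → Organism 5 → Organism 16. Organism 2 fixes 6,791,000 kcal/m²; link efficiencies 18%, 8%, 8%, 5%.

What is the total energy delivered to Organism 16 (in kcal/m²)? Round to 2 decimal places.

603.65 kcal/m²

Pathway 1: 961500 × 0.05 × 0.17 × 0.2 × 0.13 = 212.4915 kcal/m²
Pathway 2: 6791000 × 0.18 × 0.08 × 0.08 × 0.05 = 391.1616 kcal/m²
Total at Organism 16: 212.4915 + 391.1616 = 603.6531 kcal/m²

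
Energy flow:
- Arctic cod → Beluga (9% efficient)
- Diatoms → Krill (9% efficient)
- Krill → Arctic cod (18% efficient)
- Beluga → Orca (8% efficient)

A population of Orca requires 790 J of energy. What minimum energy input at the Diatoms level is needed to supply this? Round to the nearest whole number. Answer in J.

6772977 J

Cumulative transfer efficiency: 0.09 × 0.18 × 0.09 × 0.08 = 0.00011664
Diatoms energy = 790 / 0.00011664 = 6772977 J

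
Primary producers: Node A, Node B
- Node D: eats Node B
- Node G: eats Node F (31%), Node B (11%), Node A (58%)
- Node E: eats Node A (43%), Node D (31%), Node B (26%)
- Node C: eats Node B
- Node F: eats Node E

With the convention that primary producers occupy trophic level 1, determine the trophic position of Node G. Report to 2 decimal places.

2.72

Node C: 1 + 1 = 2
Node D: 1 + 1 = 2
Node E: 1 + (0.43×1 + 0.31×2 + 0.26×1) = 2.31
Node F: 1 + 2.31 = 3.31
Node G: 1 + (0.31×3.31 + 0.11×1 + 0.58×1) = 2.7161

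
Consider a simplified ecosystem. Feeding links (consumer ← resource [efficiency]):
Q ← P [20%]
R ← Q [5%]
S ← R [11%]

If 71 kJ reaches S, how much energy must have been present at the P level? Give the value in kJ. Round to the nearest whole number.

Cumulative transfer efficiency: 0.2 × 0.05 × 0.11 = 0.0011
P energy = 71 / 0.0011 = 64545 kJ

64545 kJ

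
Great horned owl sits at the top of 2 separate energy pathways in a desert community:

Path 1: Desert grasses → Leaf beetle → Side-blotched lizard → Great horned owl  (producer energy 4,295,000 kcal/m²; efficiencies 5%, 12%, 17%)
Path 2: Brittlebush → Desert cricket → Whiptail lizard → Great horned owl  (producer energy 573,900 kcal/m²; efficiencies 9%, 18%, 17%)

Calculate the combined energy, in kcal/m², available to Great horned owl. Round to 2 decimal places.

Path 1: 4295000 × 0.05 × 0.12 × 0.17 = 4380.9 kcal/m²
Path 2: 573900 × 0.09 × 0.18 × 0.17 = 1580.5206 kcal/m²
Total at Great horned owl: 4380.9 + 1580.5206 = 5961.4206 kcal/m²

5961.42 kcal/m²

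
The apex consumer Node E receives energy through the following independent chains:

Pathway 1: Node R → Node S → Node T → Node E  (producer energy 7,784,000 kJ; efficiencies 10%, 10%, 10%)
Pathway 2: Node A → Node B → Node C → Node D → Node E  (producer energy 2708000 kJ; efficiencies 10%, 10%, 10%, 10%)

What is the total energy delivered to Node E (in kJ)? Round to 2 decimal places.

8054.80 kJ

Pathway 1: 7784000 × 0.1 × 0.1 × 0.1 = 7784 kJ
Pathway 2: 2708000 × 0.1 × 0.1 × 0.1 × 0.1 = 270.8 kJ
Total at Node E: 7784 + 270.8 = 8054.8 kJ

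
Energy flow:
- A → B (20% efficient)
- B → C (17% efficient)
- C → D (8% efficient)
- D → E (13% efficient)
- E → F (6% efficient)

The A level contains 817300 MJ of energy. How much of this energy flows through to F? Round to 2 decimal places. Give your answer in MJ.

17.34 MJ

B: 817300 × 0.2 = 163460 MJ
C: 163460 × 0.17 = 27788.2 MJ
D: 27788.2 × 0.08 = 2223.056 MJ
E: 2223.056 × 0.13 = 288.99728 MJ
F: 288.99728 × 0.06 = 17.3398368 MJ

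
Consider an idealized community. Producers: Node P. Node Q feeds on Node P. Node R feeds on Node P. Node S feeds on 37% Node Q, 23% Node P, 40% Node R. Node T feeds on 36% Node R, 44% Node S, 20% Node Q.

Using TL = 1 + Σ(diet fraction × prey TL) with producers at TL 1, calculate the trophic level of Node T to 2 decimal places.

3.34

Node Q: 1 + 1 = 2
Node R: 1 + 1 = 2
Node S: 1 + (0.37×2 + 0.23×1 + 0.4×2) = 2.77
Node T: 1 + (0.36×2 + 0.44×2.77 + 0.2×2) = 3.3388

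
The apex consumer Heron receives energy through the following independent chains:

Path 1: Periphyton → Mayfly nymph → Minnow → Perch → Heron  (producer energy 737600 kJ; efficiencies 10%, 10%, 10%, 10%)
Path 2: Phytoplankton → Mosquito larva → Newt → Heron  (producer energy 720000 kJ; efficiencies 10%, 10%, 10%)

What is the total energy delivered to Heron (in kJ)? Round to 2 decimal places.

793.76 kJ

Path 1: 737600 × 0.1 × 0.1 × 0.1 × 0.1 = 73.76 kJ
Path 2: 720000 × 0.1 × 0.1 × 0.1 = 720 kJ
Total at Heron: 73.76 + 720 = 793.76 kJ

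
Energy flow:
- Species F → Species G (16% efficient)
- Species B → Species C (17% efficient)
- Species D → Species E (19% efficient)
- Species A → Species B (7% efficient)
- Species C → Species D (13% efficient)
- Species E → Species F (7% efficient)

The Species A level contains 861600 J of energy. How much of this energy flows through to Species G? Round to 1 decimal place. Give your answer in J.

Species B: 861600 × 0.07 = 60312 J
Species C: 60312 × 0.17 = 10253.04 J
Species D: 10253.04 × 0.13 = 1332.8952 J
Species E: 1332.8952 × 0.19 = 253.250088 J
Species F: 253.250088 × 0.07 = 17.72750616 J
Species G: 17.72750616 × 0.16 = 2.8364009856 J

2.8 J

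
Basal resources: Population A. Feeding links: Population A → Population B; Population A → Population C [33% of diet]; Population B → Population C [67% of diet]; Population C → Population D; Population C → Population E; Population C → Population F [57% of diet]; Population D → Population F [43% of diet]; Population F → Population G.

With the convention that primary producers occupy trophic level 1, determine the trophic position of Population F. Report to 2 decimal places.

Population B: 1 + 1 = 2
Population C: 1 + (0.33×1 + 0.67×2) = 2.67
Population D: 1 + 2.67 = 3.67
Population E: 1 + 2.67 = 3.67
Population F: 1 + (0.57×2.67 + 0.43×3.67) = 4.1
Population G: 1 + 4.1 = 5.1

4.10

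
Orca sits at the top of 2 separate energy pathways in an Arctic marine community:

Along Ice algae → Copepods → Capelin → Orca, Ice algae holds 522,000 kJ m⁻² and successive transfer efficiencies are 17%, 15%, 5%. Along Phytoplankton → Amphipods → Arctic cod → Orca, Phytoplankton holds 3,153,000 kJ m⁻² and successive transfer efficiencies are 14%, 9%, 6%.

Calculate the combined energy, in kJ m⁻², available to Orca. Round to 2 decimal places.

3049.22 kJ m⁻²

Via Ice algae: 522000 × 0.17 × 0.15 × 0.05 = 665.55 kJ m⁻²
Via Phytoplankton: 3153000 × 0.14 × 0.09 × 0.06 = 2383.668 kJ m⁻²
Total at Orca: 665.55 + 2383.668 = 3049.218 kJ m⁻²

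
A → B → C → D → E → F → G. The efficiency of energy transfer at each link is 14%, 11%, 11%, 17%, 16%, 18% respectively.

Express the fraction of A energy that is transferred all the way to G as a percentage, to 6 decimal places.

0.000829%

Product of link efficiencies: 0.14 × 0.11 × 0.11 × 0.17 × 0.16 × 0.18 = 0.000008293824
As a percentage: 0.000008293824 × 100 = 0.000829%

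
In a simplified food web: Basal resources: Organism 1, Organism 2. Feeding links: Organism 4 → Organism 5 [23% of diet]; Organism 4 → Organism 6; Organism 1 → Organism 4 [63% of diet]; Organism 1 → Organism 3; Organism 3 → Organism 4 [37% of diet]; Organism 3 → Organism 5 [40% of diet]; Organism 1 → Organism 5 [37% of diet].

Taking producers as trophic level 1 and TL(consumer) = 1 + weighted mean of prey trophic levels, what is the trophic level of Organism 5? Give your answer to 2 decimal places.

Organism 3: 1 + 1 = 2
Organism 4: 1 + (0.37×2 + 0.63×1) = 2.37
Organism 5: 1 + (0.23×2.37 + 0.4×2 + 0.37×1) = 2.7151
Organism 6: 1 + 2.37 = 3.37

2.72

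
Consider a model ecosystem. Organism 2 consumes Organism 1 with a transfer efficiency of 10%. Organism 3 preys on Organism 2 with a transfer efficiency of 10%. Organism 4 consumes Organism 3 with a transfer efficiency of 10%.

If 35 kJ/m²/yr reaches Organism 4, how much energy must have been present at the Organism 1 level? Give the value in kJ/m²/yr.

35000 kJ/m²/yr

Cumulative transfer efficiency: 0.1 × 0.1 × 0.1 = 0.001
Organism 1 energy = 35 / 0.001 = 35000 kJ/m²/yr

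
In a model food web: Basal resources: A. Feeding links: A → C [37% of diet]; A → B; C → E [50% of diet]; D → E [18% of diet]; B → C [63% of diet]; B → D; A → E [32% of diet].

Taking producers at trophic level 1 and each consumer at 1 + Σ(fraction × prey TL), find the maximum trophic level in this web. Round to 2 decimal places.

B: 1 + 1 = 2
C: 1 + (0.63×2 + 0.37×1) = 2.63
D: 1 + 2 = 3
E: 1 + (0.32×1 + 0.18×3 + 0.5×2.63) = 3.175

3.18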